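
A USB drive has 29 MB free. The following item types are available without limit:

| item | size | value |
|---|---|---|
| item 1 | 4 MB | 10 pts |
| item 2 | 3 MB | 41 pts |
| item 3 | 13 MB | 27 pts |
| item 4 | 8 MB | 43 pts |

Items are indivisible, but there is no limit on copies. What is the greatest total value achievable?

Best value-per-unit is item 2 at 41/3, and filling with it alone uses size 9×3=27. No mix of the others beats 9×41 = 369.

369 pts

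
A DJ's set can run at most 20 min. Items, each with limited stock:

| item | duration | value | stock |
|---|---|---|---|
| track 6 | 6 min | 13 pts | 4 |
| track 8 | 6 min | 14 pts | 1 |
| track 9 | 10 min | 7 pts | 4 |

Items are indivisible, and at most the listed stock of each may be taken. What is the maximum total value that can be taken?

Best selections within duration 20 and stock limits:
- 2×track 6 + 1×track 8: duration 18, value 40
- 3×track 6: duration 18, value 39
Best: 40 pts.

40 pts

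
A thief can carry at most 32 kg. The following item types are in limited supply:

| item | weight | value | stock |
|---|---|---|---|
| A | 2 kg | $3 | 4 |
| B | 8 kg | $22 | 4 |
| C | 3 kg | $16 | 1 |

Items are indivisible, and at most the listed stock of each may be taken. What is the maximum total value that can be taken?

$88

Best selections within weight 32 and stock limits:
- 2×A + 3×B + 1×C: weight 31, value 88
- 4×B: weight 32, value 88
- 1×A + 3×B + 1×C: weight 29, value 85
- 3×B + 1×C: weight 27, value 82
Best: $88.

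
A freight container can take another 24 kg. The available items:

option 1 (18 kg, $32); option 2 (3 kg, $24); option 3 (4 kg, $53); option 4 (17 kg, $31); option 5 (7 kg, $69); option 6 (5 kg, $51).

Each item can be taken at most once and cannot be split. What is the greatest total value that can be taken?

Check high-value combinations within 24 kg:
- option 2+option 3+option 5+option 6: weight 3+4+7+5=19, value 24+53+69+51=197
- option 3+option 5+option 6: weight 4+7+5=16, value 53+69+51=173
- option 2+option 3+option 5: weight 3+4+7=14, value 24+53+69=146
Best: $197.

$197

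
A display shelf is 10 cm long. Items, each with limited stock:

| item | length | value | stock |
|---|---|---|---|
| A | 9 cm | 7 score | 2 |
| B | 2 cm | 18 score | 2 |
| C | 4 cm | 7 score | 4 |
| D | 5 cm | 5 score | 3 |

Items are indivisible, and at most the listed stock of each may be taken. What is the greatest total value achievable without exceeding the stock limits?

43 score

Top feasible selections:
- 2×B + 1×C: length 8, value 43
- 2×B + 1×D: length 9, value 41
- 2×B: length 4, value 36
- 1×B + 2×C: length 10, value 32
Best: 43 score.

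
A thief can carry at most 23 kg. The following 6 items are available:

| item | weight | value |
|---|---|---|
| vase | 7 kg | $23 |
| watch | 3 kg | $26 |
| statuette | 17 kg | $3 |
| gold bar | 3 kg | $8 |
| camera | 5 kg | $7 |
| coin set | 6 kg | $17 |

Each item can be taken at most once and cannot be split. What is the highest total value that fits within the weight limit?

$74

Check high-value combinations within 23 kg:
- vase+watch+gold bar+coin set: weight 7+3+3+6=19, value 23+26+8+17=74
- vase+watch+camera+coin set: weight 7+3+5+6=21, value 23+26+7+17=73
- vase+watch+coin set: weight 7+3+6=16, value 23+26+17=66
Best: $74.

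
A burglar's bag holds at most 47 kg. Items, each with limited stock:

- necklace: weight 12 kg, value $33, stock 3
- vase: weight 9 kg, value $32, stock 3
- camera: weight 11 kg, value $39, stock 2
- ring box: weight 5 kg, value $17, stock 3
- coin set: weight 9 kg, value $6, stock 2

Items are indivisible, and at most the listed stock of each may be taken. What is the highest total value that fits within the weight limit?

$161

Best selections within weight 47 and stock limits:
- 1×vase + 2×camera + 3×ring box: weight 46, value 161
- 2×vase + 2×camera + 1×ring box: weight 45, value 159
Best: $161.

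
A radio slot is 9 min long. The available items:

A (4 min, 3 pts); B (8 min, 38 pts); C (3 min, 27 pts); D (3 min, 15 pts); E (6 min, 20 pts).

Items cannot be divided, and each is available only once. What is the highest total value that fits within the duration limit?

Check high-value combinations within 9 min:
- C+E: duration 3+6=9, value 27+20=47
- C+D: duration 3+3=6, value 27+15=42
- B: duration 8, value 38
Best: 47 pts.

47 pts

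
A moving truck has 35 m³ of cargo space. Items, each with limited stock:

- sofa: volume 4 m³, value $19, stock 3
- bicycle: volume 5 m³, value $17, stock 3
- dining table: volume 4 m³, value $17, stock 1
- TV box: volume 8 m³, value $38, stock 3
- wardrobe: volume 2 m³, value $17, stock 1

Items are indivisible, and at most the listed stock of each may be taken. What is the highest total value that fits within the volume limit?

$169

Best selections within volume 35 and stock limits:
- 2×sofa + 3×TV box + 1×wardrobe: volume 34, value 169
- 1×sofa + 1×dining table + 3×TV box + 1×wardrobe: volume 34, value 167
Best: $169.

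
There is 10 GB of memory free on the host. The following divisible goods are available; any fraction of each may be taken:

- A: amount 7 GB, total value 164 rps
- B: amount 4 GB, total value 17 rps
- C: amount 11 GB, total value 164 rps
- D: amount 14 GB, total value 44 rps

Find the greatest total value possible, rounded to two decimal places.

Take in order of value per unit:
- A (164/7 per unit): all 7 → value 164, running total 164.00
- C (164/11 per unit): 3 of 11 → value 3×164/11 = 44.7273, running total 208.73
Total 208.73.

208.73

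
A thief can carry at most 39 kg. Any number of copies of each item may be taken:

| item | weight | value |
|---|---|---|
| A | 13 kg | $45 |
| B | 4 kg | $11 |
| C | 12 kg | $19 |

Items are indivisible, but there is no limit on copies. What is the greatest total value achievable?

$135

Best value-per-unit is A at 45/13, and filling with it alone uses weight 3×13=39. No mix of the others beats 3×45 = 135.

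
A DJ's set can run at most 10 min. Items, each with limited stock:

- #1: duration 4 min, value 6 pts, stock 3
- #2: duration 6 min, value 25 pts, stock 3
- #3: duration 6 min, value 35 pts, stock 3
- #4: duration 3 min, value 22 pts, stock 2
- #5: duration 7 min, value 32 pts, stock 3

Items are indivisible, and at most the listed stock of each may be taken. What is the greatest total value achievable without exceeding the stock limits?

57 pts

Best selections within duration 10 and stock limits:
- 1×#3 + 1×#4: duration 9, value 57
- 1×#4 + 1×#5: duration 10, value 54
- 1×#1 + 2×#4: duration 10, value 50
- 1×#2 + 1×#4: duration 9, value 47
Best: 57 pts.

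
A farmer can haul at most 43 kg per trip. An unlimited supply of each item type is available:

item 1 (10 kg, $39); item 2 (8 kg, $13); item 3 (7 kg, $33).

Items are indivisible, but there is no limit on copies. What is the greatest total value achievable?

Best value-per-unit is item 3 at 33/7, and filling with it alone uses weight 6×7=42. No mix of the others beats 6×33 = 198.

$198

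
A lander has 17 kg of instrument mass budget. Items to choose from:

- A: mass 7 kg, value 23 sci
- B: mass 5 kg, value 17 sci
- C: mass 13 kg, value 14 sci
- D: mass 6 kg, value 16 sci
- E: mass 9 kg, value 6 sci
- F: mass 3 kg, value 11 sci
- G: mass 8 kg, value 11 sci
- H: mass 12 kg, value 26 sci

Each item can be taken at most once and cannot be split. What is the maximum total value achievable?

51 sci

Check high-value combinations within 17 kg:
- A+B+F: mass 7+5+3=15, value 23+17+11=51
- A+D+F: mass 7+6+3=16, value 23+16+11=50
- B+D+F: mass 5+6+3=14, value 17+16+11=44
Best: 51 sci.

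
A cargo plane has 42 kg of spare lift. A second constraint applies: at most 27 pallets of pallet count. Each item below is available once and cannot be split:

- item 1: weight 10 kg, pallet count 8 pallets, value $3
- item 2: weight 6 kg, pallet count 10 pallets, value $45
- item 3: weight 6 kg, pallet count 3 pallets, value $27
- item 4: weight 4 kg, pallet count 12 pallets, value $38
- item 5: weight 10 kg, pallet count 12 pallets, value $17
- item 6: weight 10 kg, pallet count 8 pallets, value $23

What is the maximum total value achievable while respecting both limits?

Feasible sets respecting both limits:
- item 2+item 3+item 4: weight 16, pallet count 25, value 110
- item 2+item 3+item 6: weight 22, pallet count 21, value 95
- item 2+item 3+item 5: weight 22, pallet count 25, value 89
- item 3+item 4+item 6: weight 20, pallet count 23, value 88
Best: $110.

$110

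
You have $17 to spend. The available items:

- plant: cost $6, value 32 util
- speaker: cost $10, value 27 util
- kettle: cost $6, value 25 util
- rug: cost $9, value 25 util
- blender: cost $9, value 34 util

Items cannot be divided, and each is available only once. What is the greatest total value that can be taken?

66 util

Check high-value combinations within $17:
- plant+blender: cost 6+9=15, value 32+34=66
- kettle+blender: cost 6+9=15, value 25+34=59
- plant+speaker: cost 6+10=16, value 32+27=59
- plant+kettle: cost 6+6=12, value 32+25=57
- plant+rug: cost 6+9=15, value 32+25=57
Best: 66 util.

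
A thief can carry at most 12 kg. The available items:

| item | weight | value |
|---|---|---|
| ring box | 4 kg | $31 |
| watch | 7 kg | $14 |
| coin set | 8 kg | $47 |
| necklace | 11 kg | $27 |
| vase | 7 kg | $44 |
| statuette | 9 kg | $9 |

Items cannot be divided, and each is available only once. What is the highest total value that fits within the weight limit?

$78

Check high-value combinations within 12 kg:
- ring box+coin set: weight 4+8=12, value 31+47=78
- ring box+vase: weight 4+7=11, value 31+44=75
- coin set: weight 8, value 47
- ring box+watch: weight 4+7=11, value 31+14=45
Best: $78.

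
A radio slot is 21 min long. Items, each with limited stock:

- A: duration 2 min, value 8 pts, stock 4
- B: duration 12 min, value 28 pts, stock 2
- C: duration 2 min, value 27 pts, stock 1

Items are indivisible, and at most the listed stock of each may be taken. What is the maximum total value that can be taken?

79 pts

Top feasible selections:
- 3×A + 1×B + 1×C: duration 20, value 79
- 2×A + 1×B + 1×C: duration 18, value 71
- 1×A + 1×B + 1×C: duration 16, value 63
Best: 79 pts.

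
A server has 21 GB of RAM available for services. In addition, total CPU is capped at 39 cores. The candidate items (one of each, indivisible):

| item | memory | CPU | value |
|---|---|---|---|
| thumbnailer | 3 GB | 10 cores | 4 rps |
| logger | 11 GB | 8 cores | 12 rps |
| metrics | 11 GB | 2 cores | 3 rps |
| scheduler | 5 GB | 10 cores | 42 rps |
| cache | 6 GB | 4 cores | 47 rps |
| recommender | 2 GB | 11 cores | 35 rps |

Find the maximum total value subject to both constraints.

Feasible sets respecting both limits:
- thumbnailer+scheduler+cache+recommender: memory 16, CPU 35, value 128
- scheduler+cache+recommender: memory 13, CPU 25, value 124
- logger+cache+recommender: memory 19, CPU 23, value 94
- thumbnailer+scheduler+cache: memory 14, CPU 24, value 93
Best: 128 rps.

128 rps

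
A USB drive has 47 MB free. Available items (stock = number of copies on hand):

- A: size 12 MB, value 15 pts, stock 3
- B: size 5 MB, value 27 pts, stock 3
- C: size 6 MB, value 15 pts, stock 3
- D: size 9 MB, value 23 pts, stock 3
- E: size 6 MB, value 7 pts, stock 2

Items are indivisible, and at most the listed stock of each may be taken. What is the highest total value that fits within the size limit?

Top feasible selections:
- 3×B + 2×C + 2×D: size 45, value 157
- 3×B + 3×D: size 42, value 150
- 3×B + 3×C + 1×D: size 42, value 149
- 3×B + 1×C + 2×D + 1×E: size 45, value 149
Best: 157 pts.

157 pts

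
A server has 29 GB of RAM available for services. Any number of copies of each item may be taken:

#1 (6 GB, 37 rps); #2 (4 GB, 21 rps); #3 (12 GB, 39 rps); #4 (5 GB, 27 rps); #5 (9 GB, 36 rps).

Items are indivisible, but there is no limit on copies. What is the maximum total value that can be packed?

Best value-per-unit is #1 at 37/6; filling with it alone gives 4×37 = 148.
Optimal mix: 4×#1 + 1×#4 → memory 29, value 175.

175 rps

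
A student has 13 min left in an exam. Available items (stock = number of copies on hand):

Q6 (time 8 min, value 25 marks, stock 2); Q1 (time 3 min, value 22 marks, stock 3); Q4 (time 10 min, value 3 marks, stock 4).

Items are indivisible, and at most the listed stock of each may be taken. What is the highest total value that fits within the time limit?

Top feasible selections:
- 3×Q1: time 9, value 66
- 1×Q6 + 1×Q1: time 11, value 47
- 2×Q1: time 6, value 44
Best: 66 marks.

66 marks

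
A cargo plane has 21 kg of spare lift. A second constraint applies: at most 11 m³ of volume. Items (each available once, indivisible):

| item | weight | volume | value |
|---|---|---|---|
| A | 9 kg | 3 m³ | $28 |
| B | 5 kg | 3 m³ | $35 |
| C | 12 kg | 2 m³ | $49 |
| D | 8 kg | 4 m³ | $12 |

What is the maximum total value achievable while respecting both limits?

Feasible sets respecting both limits:
- B+C: weight 17, volume 5, value 84
- A+C: weight 21, volume 5, value 77
- A+B: weight 14, volume 6, value 63
- C+D: weight 20, volume 6, value 61
Best: $84.

$84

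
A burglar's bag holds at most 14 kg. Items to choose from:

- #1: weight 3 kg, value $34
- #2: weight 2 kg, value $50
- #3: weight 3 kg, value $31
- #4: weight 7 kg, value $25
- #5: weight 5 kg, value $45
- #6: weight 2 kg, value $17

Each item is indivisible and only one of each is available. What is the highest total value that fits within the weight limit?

$160

Check high-value combinations within 14 kg:
- #1+#2+#3+#5: weight 3+2+3+5=13, value 34+50+31+45=160
- #1+#2+#5+#6: weight 3+2+5+2=12, value 34+50+45+17=146
- #2+#3+#5+#6: weight 2+3+5+2=12, value 50+31+45+17=143
Best: $160.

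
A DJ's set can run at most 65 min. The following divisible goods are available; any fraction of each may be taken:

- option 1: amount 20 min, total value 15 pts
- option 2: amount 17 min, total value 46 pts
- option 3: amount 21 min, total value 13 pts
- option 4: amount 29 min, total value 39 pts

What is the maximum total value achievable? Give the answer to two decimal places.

Take in order of value per unit:
- option 2 (46/17 per unit): all 17 → value 46, running total 46.00
- option 4 (39/29 per unit): all 29 → value 39, running total 85.00
- option 1 (15/20 per unit): 19 of 20 → value 19×15/20 = 14.2500, running total 99.25
Total 99.25.

99.25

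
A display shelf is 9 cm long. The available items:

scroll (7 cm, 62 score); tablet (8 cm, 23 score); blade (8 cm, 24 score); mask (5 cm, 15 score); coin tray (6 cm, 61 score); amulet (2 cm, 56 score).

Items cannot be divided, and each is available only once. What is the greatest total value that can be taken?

Check high-value combinations within 9 cm:
- scroll+amulet: length 7+2=9, value 62+56=118
- coin tray+amulet: length 6+2=8, value 61+56=117
- mask+amulet: length 5+2=7, value 15+56=71
- scroll: length 7, value 62
- coin tray: length 6, value 61
Best: 118 score.

118 score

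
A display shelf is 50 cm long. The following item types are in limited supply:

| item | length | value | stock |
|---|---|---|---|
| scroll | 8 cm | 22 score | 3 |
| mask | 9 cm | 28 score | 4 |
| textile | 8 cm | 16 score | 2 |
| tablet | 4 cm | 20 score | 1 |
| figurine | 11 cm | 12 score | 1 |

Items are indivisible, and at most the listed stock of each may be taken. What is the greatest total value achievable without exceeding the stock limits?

Top feasible selections:
- 1×scroll + 4×mask + 1×tablet: length 48, value 154
- 2×scroll + 3×mask + 1×tablet: length 47, value 148
Best: 154 score.

154 score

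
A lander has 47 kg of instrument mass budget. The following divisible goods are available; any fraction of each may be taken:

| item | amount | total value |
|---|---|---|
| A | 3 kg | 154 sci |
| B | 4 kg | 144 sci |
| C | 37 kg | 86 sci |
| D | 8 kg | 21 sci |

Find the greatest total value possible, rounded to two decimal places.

Take in order of value per unit:
- A (154/3 per unit): all 3 → value 154, running total 154.00
- B (144/4 per unit): all 4 → value 144, running total 298.00
- D (21/8 per unit): all 8 → value 21, running total 319.00
- C (86/37 per unit): 32 of 37 → value 32×86/37 = 74.3784, running total 393.38
Total 393.38.

393.38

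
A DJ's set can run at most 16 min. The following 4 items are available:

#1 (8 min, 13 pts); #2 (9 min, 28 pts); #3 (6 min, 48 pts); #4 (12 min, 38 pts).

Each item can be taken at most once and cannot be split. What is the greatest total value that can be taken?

This is a 0/1 knapsack; check combinations near the capacity.
- #2+#3: duration 9+6=15, value 28+48=76
- #1+#3: duration 8+6=14, value 13+48=61
- #3: duration 6, value 48
Best: 76 pts.

76 pts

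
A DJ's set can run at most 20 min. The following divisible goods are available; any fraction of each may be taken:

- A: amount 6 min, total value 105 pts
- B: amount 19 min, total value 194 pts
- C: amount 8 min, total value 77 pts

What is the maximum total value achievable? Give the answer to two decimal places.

Take in order of value per unit:
- A (105/6 per unit): all 6 → value 105, running total 105.00
- B (194/19 per unit): 14 of 19 → value 14×194/19 = 142.9474, running total 247.95
Total 247.95.

247.95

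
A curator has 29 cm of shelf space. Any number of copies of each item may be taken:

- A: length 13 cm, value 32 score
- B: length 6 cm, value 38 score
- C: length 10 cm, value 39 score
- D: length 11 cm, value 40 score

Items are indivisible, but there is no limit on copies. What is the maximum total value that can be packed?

Best value-per-unit is B at 38/6; filling with it alone gives 4×38 = 152.
Optimal mix: 3×B + 1×D → length 29, value 154.

154 score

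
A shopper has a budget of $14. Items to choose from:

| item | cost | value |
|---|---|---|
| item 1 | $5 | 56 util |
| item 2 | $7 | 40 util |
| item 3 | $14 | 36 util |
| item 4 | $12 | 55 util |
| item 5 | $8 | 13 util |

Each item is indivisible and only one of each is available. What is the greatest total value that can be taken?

Check high-value combinations within $14:
- item 1+item 2: cost 5+7=12, value 56+40=96
- item 1+item 5: cost 5+8=13, value 56+13=69
- item 1: cost 5, value 56
- item 4: cost 12, value 55
- item 2: cost 7, value 40
Best: 96 util.

96 util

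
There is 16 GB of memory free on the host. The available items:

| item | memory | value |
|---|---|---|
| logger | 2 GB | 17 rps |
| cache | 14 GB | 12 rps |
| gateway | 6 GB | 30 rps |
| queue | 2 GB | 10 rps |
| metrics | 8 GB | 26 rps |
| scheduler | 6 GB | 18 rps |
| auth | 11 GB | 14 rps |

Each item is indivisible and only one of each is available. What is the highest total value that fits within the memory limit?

75 rps

Check high-value combinations within 16 GB:
- logger+gateway+queue+scheduler: memory 2+6+2+6=16, value 17+30+10+18=75
- logger+gateway+metrics: memory 2+6+8=16, value 17+30+26=73
- gateway+queue+metrics: memory 6+2+8=16, value 30+10+26=66
Best: 75 rps.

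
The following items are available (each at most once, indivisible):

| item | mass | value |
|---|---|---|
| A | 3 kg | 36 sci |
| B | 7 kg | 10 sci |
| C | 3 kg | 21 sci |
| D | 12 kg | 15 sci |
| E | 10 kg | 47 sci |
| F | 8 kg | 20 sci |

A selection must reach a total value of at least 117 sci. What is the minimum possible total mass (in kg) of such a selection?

Subsets with value ≥ 117, sorted by total mass:
- A+C+E+F: mass 24, value 124
- A+C+D+E: mass 28, value 119
- A+B+C+E+F: mass 31, value 134
Minimum mass: 24 kg.

24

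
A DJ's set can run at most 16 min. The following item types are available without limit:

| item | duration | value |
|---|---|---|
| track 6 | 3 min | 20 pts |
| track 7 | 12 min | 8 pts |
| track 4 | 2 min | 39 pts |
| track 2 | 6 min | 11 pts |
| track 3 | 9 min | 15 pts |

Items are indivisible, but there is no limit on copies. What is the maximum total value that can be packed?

Best value-per-unit is track 4 at 39/2, and filling with it alone uses duration 8×2=16. No mix of the others beats 8×39 = 312.

312 pts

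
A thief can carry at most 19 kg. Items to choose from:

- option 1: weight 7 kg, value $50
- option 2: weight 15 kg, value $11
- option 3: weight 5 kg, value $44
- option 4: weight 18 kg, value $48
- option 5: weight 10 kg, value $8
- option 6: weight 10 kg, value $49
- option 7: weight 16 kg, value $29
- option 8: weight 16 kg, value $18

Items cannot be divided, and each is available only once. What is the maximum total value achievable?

Check high-value combinations within 19 kg:
- option 1+option 6: weight 7+10=17, value 50+49=99
- option 1+option 3: weight 7+5=12, value 50+44=94
- option 3+option 6: weight 5+10=15, value 44+49=93
- option 1+option 5: weight 7+10=17, value 50+8=58
- option 3+option 5: weight 5+10=15, value 44+8=52
Best: $99.

$99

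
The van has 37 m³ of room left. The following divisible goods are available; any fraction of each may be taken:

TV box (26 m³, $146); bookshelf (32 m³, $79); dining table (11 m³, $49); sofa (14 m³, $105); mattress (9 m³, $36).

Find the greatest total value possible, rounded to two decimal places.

Take in order of value per unit:
- sofa (105/14 per unit): all 14 → value 105, running total 105.00
- TV box (146/26 per unit): 23 of 26 → value 23×146/26 = 129.1538, running total 234.15
Total 234.15.

234.15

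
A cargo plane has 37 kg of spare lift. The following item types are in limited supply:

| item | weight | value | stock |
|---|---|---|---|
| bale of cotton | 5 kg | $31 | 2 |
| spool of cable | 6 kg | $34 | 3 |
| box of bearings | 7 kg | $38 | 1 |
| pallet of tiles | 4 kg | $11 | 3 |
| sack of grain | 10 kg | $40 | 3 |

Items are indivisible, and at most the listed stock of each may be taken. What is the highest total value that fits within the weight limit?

Best selections within weight 37 and stock limits:
- 2×bale of cotton + 3×spool of cable + 1×box of bearings: weight 35, value 202
- 2×bale of cotton + 2×spool of cable + 1×box of bearings + 2×pallet of tiles: weight 37, value 190
- 2×bale of cotton + 3×spool of cable + 2×pallet of tiles: weight 36, value 186
- 2×bale of cotton + 1×spool of cable + 1×box of bearings + 1×pallet of tiles + 1×sack of grain: weight 37, value 185
Best: $202.

$202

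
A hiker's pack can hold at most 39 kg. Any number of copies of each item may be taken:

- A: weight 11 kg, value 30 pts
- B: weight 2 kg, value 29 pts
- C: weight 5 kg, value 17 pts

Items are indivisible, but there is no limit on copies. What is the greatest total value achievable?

551 pts

Best value-per-unit is B at 29/2, and filling with it alone uses weight 19×2=38. No mix of the others beats 19×29 = 551.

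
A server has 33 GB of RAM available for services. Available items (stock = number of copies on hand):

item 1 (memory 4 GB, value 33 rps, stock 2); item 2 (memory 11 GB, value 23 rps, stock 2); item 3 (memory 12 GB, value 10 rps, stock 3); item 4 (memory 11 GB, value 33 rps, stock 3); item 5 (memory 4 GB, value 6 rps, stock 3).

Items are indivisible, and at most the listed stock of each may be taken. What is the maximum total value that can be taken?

Best selections within memory 33 and stock limits:
- 2×item 1 + 2×item 4: memory 30, value 132
- 2×item 1 + 1×item 2 + 1×item 4: memory 30, value 122
- 2×item 1 + 1×item 4 + 3×item 5: memory 31, value 117
Best: 132 rps.

132 rps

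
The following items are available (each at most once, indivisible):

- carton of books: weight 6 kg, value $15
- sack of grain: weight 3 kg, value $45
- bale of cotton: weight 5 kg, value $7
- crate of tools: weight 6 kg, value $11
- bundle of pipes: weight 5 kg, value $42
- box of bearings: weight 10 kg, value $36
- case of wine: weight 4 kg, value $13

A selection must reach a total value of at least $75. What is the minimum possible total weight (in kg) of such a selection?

Subsets with value ≥ 75, sorted by total weight:
- sack of grain+bundle of pipes: weight 8, value 87
- sack of grain+bundle of pipes+case of wine: weight 12, value 100
Minimum weight: 8 kg.

8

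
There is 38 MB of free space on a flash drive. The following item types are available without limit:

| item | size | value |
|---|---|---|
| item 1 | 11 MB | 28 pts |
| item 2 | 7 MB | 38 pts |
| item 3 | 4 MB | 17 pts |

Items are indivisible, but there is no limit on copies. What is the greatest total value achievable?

Best value-per-unit is item 2 at 38/7, and filling with it alone uses size 5×7=35. No mix of the others beats 5×38 = 190.

190 pts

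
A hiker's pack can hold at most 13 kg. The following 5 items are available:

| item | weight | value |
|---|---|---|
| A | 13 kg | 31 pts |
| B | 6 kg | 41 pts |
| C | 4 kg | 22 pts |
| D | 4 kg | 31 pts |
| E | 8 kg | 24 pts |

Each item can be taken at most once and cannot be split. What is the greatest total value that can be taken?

72 pts

Check high-value combinations within 13 kg:
- B+D: weight 6+4=10, value 41+31=72
- B+C: weight 6+4=10, value 41+22=63
- D+E: weight 4+8=12, value 31+24=55
Best: 72 pts.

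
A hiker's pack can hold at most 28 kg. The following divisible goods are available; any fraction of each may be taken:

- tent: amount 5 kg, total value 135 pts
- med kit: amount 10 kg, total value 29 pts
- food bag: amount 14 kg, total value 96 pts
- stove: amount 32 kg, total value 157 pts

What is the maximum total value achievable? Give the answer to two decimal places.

275.16

Take in order of value per unit:
- tent (135/5 per unit): all 5 → value 135, running total 135.00
- food bag (96/14 per unit): all 14 → value 96, running total 231.00
- stove (157/32 per unit): 9 of 32 → value 9×157/32 = 44.1563, running total 275.16
Total 275.16.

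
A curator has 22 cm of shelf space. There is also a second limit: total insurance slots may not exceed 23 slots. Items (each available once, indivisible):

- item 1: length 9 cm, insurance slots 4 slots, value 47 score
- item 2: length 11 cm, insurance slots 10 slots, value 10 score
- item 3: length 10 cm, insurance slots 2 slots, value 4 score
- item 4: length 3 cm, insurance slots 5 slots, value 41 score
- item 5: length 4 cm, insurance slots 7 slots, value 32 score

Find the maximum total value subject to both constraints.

120 score

Feasible sets respecting both limits:
- item 1+item 4+item 5: length 16, insurance slots 16, value 120
- item 1+item 3+item 4: length 22, insurance slots 11, value 92
- item 1+item 4: length 12, insurance slots 9, value 88
- item 2+item 4+item 5: length 18, insurance slots 22, value 83
Best: 120 score.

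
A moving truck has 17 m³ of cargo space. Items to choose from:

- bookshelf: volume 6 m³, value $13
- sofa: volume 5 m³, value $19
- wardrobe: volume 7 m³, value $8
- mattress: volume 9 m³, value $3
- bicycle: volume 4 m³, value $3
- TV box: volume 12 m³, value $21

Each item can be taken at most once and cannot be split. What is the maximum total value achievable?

Check high-value combinations within 17 m³:
- sofa+TV box: volume 5+12=17, value 19+21=40
- bookshelf+sofa+bicycle: volume 6+5+4=15, value 13+19+3=35
- bookshelf+sofa: volume 6+5=11, value 13+19=32
- sofa+wardrobe+bicycle: volume 5+7+4=16, value 19+8+3=30
Best: $40.

$40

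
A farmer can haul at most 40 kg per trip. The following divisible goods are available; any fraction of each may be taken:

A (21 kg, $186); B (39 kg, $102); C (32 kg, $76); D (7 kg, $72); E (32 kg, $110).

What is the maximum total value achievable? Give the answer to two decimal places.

Take in order of value per unit:
- D (72/7 per unit): all 7 → value 72, running total 72.00
- A (186/21 per unit): all 21 → value 186, running total 258.00
- E (110/32 per unit): 12 of 32 → value 12×110/32 = 41.2500, running total 299.25
Total 299.25.

299.25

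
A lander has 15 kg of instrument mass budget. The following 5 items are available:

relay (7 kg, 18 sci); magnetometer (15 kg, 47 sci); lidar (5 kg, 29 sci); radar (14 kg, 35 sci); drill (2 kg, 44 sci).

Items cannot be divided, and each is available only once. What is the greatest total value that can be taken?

Check high-value combinations within 15 kg:
- relay+lidar+drill: mass 7+5+2=14, value 18+29+44=91
- lidar+drill: mass 5+2=7, value 29+44=73
- relay+drill: mass 7+2=9, value 18+44=62
- relay+lidar: mass 7+5=12, value 18+29=47
Best: 91 sci.

91 sci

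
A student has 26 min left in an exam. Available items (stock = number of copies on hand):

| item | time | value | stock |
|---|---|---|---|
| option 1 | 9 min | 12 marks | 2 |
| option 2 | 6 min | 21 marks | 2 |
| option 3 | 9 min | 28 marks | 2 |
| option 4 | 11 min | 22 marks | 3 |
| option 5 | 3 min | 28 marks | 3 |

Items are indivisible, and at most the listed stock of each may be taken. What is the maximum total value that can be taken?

133 marks

Best selections within time 26 and stock limits:
- 1×option 2 + 1×option 3 + 3×option 5: time 24, value 133
- 1×option 2 + 1×option 4 + 3×option 5: time 26, value 127
- 2×option 2 + 3×option 5: time 21, value 126
- 1×option 1 + 1×option 2 + 3×option 5: time 24, value 117
Best: 133 marks.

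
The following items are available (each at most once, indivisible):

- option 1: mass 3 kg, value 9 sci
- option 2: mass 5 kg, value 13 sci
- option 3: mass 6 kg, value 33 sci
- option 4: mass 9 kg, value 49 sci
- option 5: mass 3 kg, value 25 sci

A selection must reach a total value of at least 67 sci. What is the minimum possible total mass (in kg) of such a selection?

12

Subsets with value ≥ 67, sorted by total mass:
- option 4+option 5: mass 12, value 74
- option 1+option 3+option 5: mass 12, value 67
- option 2+option 3+option 5: mass 14, value 71
- option 1+option 4+option 5: mass 15, value 83
Minimum mass: 12 kg.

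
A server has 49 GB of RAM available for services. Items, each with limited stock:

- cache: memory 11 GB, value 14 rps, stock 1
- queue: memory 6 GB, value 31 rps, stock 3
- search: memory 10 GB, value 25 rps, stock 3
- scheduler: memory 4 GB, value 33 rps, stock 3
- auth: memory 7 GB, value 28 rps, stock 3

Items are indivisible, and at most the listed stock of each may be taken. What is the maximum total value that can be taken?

248 rps

Top feasible selections:
- 3×queue + 3×scheduler + 2×auth: memory 44, value 248
- 2×queue + 3×scheduler + 3×auth: memory 45, value 245
- 3×queue + 1×search + 3×scheduler + 1×auth: memory 47, value 245
- 3×queue + 2×scheduler + 3×auth: memory 47, value 243
Best: 248 rps.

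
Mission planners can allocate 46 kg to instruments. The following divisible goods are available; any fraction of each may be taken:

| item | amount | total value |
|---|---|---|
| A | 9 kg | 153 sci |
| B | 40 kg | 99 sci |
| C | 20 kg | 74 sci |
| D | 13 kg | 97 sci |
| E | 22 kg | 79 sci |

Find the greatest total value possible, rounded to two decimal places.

338.36

Take in order of value per unit:
- A (153/9 per unit): all 9 → value 153, running total 153.00
- D (97/13 per unit): all 13 → value 97, running total 250.00
- C (74/20 per unit): all 20 → value 74, running total 324.00
- E (79/22 per unit): 4 of 22 → value 4×79/22 = 14.3636, running total 338.36
Total 338.36.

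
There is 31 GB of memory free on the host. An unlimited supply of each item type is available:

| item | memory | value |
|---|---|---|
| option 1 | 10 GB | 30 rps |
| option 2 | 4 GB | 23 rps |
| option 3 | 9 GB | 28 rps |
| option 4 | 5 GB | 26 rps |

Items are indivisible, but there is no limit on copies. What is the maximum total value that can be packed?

Best value-per-unit is option 2 at 23/4; filling with it alone gives 7×23 = 161.
Optimal mix: 4×option 2 + 3×option 4 → memory 31, value 170.

170 rps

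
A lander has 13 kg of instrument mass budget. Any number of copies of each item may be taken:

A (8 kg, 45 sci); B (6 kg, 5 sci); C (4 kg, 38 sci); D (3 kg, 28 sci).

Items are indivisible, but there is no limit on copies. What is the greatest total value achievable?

Best value-per-unit is C at 38/4; filling with it alone gives 3×38 = 114.
Optimal mix: 1×C + 3×D → mass 13, value 122.

122 sci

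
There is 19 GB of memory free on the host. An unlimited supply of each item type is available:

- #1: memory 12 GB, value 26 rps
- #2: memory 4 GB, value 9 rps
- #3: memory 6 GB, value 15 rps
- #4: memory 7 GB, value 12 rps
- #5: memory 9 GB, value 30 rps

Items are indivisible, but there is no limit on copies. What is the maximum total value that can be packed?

60 rps

Best value-per-unit is #5 at 30/9, and filling with it alone uses memory 2×9=18. No mix of the others beats 2×30 = 60.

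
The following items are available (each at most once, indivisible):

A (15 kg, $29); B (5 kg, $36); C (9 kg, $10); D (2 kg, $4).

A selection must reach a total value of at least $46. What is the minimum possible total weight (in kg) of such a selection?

14

Subsets with value ≥ 46, sorted by total weight:
- B+C: weight 14, value 46
- B+C+D: weight 16, value 50
- A+B: weight 20, value 65
Minimum weight: 14 kg.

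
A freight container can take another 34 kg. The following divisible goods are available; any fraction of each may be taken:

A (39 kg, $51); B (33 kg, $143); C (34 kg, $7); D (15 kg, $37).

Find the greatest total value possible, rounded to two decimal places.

145.47

Take in order of value per unit:
- B (143/33 per unit): all 33 → value 143, running total 143.00
- D (37/15 per unit): 1 of 15 → value 1×37/15 = 2.4667, running total 145.47
Total 145.47.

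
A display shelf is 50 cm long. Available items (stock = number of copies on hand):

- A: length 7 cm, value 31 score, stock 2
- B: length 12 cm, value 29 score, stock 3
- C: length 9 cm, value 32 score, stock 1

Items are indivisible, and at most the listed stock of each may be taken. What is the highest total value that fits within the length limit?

Top feasible selections:
- 2×A + 2×B + 1×C: length 47, value 152
- 2×A + 3×B: length 50, value 149
- 2×A + 1×B + 1×C: length 35, value 123
- 1×A + 2×B + 1×C: length 40, value 121
Best: 152 score.

152 score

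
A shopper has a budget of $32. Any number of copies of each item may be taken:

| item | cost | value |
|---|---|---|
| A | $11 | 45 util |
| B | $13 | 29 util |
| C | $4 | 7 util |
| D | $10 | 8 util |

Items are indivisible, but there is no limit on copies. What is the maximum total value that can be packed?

104 util

Best value-per-unit is A at 45/11; filling with it alone gives 2×45 = 90.
Optimal mix: 2×A + 2×C → cost 30, value 104.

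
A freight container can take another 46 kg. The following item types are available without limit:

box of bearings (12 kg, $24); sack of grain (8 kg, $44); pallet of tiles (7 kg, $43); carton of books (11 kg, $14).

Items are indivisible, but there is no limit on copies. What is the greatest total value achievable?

$262

Best value-per-unit is pallet of tiles at 43/7; filling with it alone gives 6×43 = 258.
Optimal mix: 4×sack of grain + 2×pallet of tiles → weight 46, value 262.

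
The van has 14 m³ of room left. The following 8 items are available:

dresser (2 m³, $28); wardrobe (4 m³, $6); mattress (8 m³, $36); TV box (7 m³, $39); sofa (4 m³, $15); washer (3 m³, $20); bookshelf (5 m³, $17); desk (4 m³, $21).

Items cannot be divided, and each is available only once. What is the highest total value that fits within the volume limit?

$88

Check high-value combinations within 14 m³:
- dresser+TV box+desk: volume 2+7+4=13, value 28+39+21=88
- dresser+TV box+washer: volume 2+7+3=12, value 28+39+20=87
- dresser+washer+bookshelf+desk: volume 2+3+5+4=14, value 28+20+17+21=86
- dresser+mattress+desk: volume 2+8+4=14, value 28+36+21=85
- dresser+mattress+washer: volume 2+8+3=13, value 28+36+20=84
Best: $88.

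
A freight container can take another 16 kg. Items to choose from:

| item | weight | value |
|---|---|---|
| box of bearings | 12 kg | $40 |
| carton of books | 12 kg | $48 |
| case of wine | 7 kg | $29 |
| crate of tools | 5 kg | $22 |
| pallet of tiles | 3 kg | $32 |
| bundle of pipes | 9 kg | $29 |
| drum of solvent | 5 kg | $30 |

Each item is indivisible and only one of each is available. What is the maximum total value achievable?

$91

Check high-value combinations within 16 kg:
- case of wine+pallet of tiles+drum of solvent: weight 7+3+5=15, value 29+32+30=91
- crate of tools+pallet of tiles+drum of solvent: weight 5+3+5=13, value 22+32+30=84
- case of wine+crate of tools+pallet of tiles: weight 7+5+3=15, value 29+22+32=83
Best: $91.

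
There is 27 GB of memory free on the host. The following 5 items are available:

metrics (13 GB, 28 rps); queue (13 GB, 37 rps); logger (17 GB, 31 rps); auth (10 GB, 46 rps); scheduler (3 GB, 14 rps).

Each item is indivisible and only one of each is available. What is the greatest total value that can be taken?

97 rps

This is a 0/1 knapsack; check combinations near the capacity.
- queue+auth+scheduler: memory 13+10+3=26, value 37+46+14=97
- metrics+auth+scheduler: memory 13+10+3=26, value 28+46+14=88
- queue+auth: memory 13+10=23, value 37+46=83
- logger+auth: memory 17+10=27, value 31+46=77
Best: 97 rps.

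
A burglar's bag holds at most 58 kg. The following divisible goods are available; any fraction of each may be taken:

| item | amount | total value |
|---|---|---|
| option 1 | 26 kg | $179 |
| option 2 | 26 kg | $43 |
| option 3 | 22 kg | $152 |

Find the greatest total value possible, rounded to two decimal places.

347.54

Take in order of value per unit:
- option 3 (152/22 per unit): all 22 → value 152, running total 152.00
- option 1 (179/26 per unit): all 26 → value 179, running total 331.00
- option 2 (43/26 per unit): 10 of 26 → value 10×43/26 = 16.5385, running total 347.54
Total 347.54.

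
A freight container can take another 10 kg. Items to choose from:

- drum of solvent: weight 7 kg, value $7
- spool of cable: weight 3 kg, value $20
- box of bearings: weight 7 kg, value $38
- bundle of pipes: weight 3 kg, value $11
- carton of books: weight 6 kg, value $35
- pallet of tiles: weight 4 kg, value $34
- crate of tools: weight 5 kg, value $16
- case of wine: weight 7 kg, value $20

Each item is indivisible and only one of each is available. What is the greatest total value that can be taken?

$69

Check high-value combinations within 10 kg:
- carton of books+pallet of tiles: weight 6+4=10, value 35+34=69
- spool of cable+bundle of pipes+pallet of tiles: weight 3+3+4=10, value 20+11+34=65
- spool of cable+box of bearings: weight 3+7=10, value 20+38=58
- spool of cable+carton of books: weight 3+6=9, value 20+35=55
Best: $69.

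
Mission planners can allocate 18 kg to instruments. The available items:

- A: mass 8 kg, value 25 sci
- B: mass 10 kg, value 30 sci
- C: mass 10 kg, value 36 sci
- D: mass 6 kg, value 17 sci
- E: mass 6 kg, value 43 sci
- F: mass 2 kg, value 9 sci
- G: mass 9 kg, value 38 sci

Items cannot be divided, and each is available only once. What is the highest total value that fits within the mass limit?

This is a 0/1 knapsack; check combinations near the capacity.
- E+F+G: mass 6+2+9=17, value 43+9+38=90
- C+E+F: mass 10+6+2=18, value 36+43+9=88
- B+E+F: mass 10+6+2=18, value 30+43+9=82
- E+G: mass 6+9=15, value 43+38=81
- C+E: mass 10+6=16, value 36+43=79
Best: 90 sci.

90 sci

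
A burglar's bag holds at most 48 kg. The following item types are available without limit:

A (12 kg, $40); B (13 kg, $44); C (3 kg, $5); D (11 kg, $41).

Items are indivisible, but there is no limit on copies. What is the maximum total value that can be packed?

Best value-per-unit is D at 41/11; filling with it alone gives 4×41 = 164.
Optimal mix: 2×B + 2×D → weight 48, value 170.

$170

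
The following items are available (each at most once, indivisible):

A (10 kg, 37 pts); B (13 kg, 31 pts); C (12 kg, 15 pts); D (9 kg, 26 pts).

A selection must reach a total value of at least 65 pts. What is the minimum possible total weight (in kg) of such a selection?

Subsets with value ≥ 65, sorted by total weight:
- A+B: weight 23, value 68
- A+C+D: weight 31, value 78
- A+B+D: weight 32, value 94
- B+C+D: weight 34, value 72
Minimum weight: 23 kg.

23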